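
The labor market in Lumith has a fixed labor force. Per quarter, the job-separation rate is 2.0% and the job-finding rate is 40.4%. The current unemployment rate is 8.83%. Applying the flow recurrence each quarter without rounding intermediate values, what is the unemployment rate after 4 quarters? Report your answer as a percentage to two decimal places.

Unemployment rate after four quarters ≈ 5.17%.

With a fixed labor force, u_{t+1} = u_t + s·(1−u_t) − f·u_t = u_t·(1−s−f) + s.
Here 1−s−f = 0.576 and s = 0.020.
u_1 = 0.088300 × 0.576 + 0.020 = 0.070861.
u_2 = 0.070861 × 0.576 + 0.020 = 0.060816.
u_3 = 0.060816 × 0.576 + 0.020 = 0.055030.
u_4 = 0.055030 × 0.576 + 0.020 = 0.051697.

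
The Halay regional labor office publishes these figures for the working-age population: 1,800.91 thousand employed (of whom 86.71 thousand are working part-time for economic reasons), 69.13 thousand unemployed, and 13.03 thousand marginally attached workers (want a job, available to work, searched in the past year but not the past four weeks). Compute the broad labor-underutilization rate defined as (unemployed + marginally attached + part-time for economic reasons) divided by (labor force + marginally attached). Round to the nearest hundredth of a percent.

Labor force = 1,800.91 + 69.13 = 1,870.04 thousand.
Numerator = 69.13 + 13.03 + 86.71 = 168.87 thousand.
Denominator = 1,870.04 + 13.03 = 1,883.07 thousand.
Broad rate = 168.87 / 1,883.07 = 8.97%.

Broad underutilization rate ≈ 8.97%.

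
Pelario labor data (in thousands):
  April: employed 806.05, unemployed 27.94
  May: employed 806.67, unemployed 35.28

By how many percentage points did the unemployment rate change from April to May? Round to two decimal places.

The unemployment rate changed by +0.84 percentage points.

April: labor force = 806.05 + 27.94 = 833.99; u = 27.94/833.99 = 3.35%.
May: labor force = 806.67 + 35.28 = 841.95; u = 35.28/841.95 = 4.19%.
Change = 4.19% − 3.35% = +0.84 pp.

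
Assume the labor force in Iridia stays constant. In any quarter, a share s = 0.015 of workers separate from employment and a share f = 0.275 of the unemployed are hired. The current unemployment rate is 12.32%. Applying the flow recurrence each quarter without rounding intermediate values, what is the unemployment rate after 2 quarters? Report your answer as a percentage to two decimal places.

With a fixed labor force, u_{t+1} = u_t + s·(1−u_t) − f·u_t = u_t·(1−s−f) + s.
Here 1−s−f = 0.710 and s = 0.015.
u_1 = 0.123200 × 0.710 + 0.015 = 0.102472.
u_2 = 0.102472 × 0.710 + 0.015 = 0.087755.

Unemployment rate after two quarters ≈ 8.78%.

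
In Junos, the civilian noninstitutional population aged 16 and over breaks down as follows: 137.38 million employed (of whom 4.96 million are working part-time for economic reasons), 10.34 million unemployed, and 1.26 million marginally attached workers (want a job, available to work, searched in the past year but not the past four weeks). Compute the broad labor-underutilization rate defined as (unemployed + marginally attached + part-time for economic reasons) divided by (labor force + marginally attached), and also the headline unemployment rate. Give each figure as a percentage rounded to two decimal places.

Broad underutilization rate ≈ 11.12%; headline unemployment rate ≈ 7.00%.

Labor force = 137.38 + 10.34 = 147.72 million.
Numerator = 10.34 + 1.26 + 4.96 = 16.56 million.
Denominator = 147.72 + 1.26 = 148.98 million.
Broad rate = 16.56 / 148.98 = 11.12%.
Headline unemployment rate = 10.34 / 147.72 = 7.00%.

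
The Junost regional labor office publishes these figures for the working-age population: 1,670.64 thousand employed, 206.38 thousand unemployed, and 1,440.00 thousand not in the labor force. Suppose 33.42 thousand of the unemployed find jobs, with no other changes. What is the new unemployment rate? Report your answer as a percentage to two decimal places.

Initially, labor force = 1,670.64 + 206.38 = 1,877.02 thousand, so u = 206.38/1,877.02 = 11.00%.
After the change, unemployed falls and employed rises by 33.42; labor force unchanged → E = 1,704.06, U = 172.96, labor force = 1,877.02 thousand.
New unemployment rate = 172.96 / 1,877.02 = 9.21%.

New unemployment rate ≈ 9.21%.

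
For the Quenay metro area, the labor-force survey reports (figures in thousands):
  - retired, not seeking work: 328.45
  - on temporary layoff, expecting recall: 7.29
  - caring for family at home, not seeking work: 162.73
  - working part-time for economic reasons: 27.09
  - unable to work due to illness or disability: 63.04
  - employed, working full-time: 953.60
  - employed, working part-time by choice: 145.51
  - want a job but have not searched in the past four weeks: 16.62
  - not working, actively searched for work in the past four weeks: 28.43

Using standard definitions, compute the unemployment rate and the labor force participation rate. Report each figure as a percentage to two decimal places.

Employed = 27.09 + 953.60 + 145.51 = 1,126.20 thousand (anyone who worked, including part-time for economic reasons, counts as employed).
Unemployed = 7.29 + 28.43 = 35.72 thousand (jobless and actively searching, or on temporary layoff).
Labor force = 1,126.20 + 35.72 = 1,161.92 thousand.
Not in labor force = 328.45 + 162.73 + 63.04 + 16.62 = 570.84 thousand (those not working and not actively searching are outside the labor force — including those who want a job but have given up searching).
Civilian working-age population = 1,161.92 + 570.84 = 1,732.76 thousand.
Unemployment rate = 35.72 / 1,161.92 = 3.07%.
Labor force participation rate = 1,161.92 / 1,732.76 = 67.06%.

Unemployment rate ≈ 3.07%; labor force participation rate ≈ 67.06%.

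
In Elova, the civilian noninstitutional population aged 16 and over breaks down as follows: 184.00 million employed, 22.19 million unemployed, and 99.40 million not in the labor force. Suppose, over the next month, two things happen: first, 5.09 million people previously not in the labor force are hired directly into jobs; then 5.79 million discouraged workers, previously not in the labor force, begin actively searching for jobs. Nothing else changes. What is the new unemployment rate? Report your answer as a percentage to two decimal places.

New unemployment rate ≈ 12.89%.

Initially, labor force = 184.00 + 22.19 = 206.19 million, so u = 22.19/206.19 = 10.76%.
After the first change, employed and labor force both rise by 5.09; unemployed unchanged → E = 189.09, U = 22.19, labor force = 211.28 million.
After the second change, unemployed and labor force both rise by 5.79 → E = 189.09, U = 27.98, labor force = 217.07 million.
New unemployment rate = 27.98 / 217.07 = 12.89%.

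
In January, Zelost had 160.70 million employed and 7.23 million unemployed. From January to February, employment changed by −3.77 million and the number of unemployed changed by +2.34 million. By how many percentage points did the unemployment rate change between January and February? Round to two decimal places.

January: labor force = 160.70 + 7.23 = 167.93; u = 7.23/167.93 = 4.31%.
February: labor force = 156.93 + 9.57 = 166.50; u = 9.57/166.50 = 5.75%.
Change = 5.75% − 4.31% = +1.44 pp.

The unemployment rate changed by +1.44 percentage points.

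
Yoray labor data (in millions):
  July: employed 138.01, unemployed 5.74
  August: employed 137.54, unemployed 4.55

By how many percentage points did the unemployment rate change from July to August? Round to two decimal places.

The unemployment rate changed by −0.79 percentage points.

July: labor force = 138.01 + 5.74 = 143.75; u = 5.74/143.75 = 3.99%.
August: labor force = 137.54 + 4.55 = 142.09; u = 4.55/142.09 = 3.20%.
Change = 3.20% − 3.99% = −0.79 pp.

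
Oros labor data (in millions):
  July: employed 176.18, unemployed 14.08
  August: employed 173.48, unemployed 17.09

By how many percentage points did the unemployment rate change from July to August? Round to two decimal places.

The unemployment rate changed by +1.57 percentage points.

July: labor force = 176.18 + 14.08 = 190.26; u = 14.08/190.26 = 7.40%.
August: labor force = 173.48 + 17.09 = 190.57; u = 17.09/190.57 = 8.97%.
Change = 8.97% − 7.40% = +1.57 pp.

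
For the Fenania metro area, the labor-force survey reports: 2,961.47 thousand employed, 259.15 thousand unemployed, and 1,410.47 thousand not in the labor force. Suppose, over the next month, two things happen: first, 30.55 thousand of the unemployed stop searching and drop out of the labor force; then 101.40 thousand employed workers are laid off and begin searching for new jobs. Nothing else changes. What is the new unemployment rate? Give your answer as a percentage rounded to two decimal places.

New unemployment rate ≈ 10.34%.

Initially, labor force = 2,961.47 + 259.15 = 3,220.62 thousand, so u = 259.15/3,220.62 = 8.05%.
After the first change, unemployed and labor force both fall by 30.55 → E = 2,961.47, U = 228.60, labor force = 3,190.07 thousand.
After the second change, employed falls and unemployed rises by 101.40; labor force unchanged → E = 2,860.07, U = 330.00, labor force = 3,190.07 thousand.
New unemployment rate = 330.00 / 3,190.07 = 10.34%.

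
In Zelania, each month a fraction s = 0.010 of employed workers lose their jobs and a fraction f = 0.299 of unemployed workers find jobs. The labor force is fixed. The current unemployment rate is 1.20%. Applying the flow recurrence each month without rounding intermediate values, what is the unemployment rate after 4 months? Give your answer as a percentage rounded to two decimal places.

Unemployment rate after four months ≈ 2.77%.

With a fixed labor force, u_{t+1} = u_t + s·(1−u_t) − f·u_t = u_t·(1−s−f) + s.
Here 1−s−f = 0.691 and s = 0.010.
u_1 = 0.012000 × 0.691 + 0.010 = 0.018292.
u_2 = 0.018292 × 0.691 + 0.010 = 0.022640.
u_3 = 0.022640 × 0.691 + 0.010 = 0.025644.
u_4 = 0.025644 × 0.691 + 0.010 = 0.027720.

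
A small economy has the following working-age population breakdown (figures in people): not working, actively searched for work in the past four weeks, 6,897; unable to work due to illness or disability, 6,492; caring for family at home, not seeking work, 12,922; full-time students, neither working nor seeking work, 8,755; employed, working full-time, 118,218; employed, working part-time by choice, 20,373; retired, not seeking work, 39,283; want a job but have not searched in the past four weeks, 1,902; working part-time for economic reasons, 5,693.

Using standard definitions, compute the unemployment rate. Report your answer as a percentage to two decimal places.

Employed = 118,218 + 20,373 + 5,693 = 144,284 (anyone who worked, including part-time for economic reasons, counts as employed).
Unemployed = 6,897.
Labor force = 144,284 + 6,897 = 151,181.
Unemployment rate = 6,897 / 151,181 = 4.56%.

Unemployment rate ≈ 4.56%.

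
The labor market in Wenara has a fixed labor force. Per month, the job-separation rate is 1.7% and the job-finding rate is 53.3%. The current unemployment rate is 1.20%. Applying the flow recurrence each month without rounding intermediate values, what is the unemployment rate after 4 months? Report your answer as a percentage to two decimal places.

With a fixed labor force, u_{t+1} = u_t + s·(1−u_t) − f·u_t = u_t·(1−s−f) + s.
Here 1−s−f = 0.450 and s = 0.017.
u_1 = 0.012000 × 0.450 + 0.017 = 0.022400.
u_2 = 0.022400 × 0.450 + 0.017 = 0.027080.
u_3 = 0.027080 × 0.450 + 0.017 = 0.029186.
u_4 = 0.029186 × 0.450 + 0.017 = 0.030134.

Unemployment rate after four months ≈ 3.01%.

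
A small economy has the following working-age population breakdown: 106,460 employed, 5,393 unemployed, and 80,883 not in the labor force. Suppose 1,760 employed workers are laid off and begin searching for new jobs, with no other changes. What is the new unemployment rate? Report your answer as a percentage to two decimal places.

New unemployment rate ≈ 6.40%.

Initially, labor force = 106,460 + 5,393 = 111,853, so u = 5,393/111,853 = 4.82%.
After the change, employed falls and unemployed rises by 1,760; labor force unchanged → E = 104,700, U = 7,153, labor force = 111,853.
New unemployment rate = 7,153 / 111,853 = 6.40%.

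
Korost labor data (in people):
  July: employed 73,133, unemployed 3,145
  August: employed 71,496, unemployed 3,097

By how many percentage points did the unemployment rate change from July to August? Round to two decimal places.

The unemployment rate changed by +0.03 percentage points.

July: labor force = 73,133 + 3,145 = 76,278; u = 3,145/76,278 = 4.12%.
August: labor force = 71,496 + 3,097 = 74,593; u = 3,097/74,593 = 4.15%.
Change = 4.15% − 4.12% = +0.03 pp.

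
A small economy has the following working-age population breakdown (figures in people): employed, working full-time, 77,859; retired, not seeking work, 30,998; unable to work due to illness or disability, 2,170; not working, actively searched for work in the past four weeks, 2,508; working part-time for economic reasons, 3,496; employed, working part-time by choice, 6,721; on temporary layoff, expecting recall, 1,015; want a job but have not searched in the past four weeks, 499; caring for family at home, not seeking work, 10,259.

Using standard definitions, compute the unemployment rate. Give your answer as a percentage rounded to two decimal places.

Unemployment rate ≈ 3.85%.

Employed = 77,859 + 3,496 + 6,721 = 88,076 (anyone who worked, including part-time for economic reasons, counts as employed).
Unemployed = 2,508 + 1,015 = 3,523 (jobless and actively searching, or on temporary layoff).
Labor force = 88,076 + 3,523 = 91,599.
Unemployment rate = 3,523 / 91,599 = 3.85%.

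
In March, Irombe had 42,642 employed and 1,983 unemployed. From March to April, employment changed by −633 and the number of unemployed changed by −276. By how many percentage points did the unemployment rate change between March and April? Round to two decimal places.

March: labor force = 42,642 + 1,983 = 44,625; u = 1,983/44,625 = 4.44%.
April: labor force = 42,009 + 1,707 = 43,716; u = 1,707/43,716 = 3.90%.
Change = 3.90% − 4.44% = −0.54 pp.

The unemployment rate changed by −0.54 percentage points.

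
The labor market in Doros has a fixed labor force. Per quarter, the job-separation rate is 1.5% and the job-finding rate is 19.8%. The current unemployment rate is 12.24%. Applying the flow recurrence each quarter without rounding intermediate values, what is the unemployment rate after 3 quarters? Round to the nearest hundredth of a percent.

With a fixed labor force, u_{t+1} = u_t + s·(1−u_t) − f·u_t = u_t·(1−s−f) + s.
Here 1−s−f = 0.787 and s = 0.015.
u_1 = 0.122400 × 0.787 + 0.015 = 0.111329.
u_2 = 0.111329 × 0.787 + 0.015 = 0.102616.
u_3 = 0.102616 × 0.787 + 0.015 = 0.095759.

Unemployment rate after three quarters ≈ 9.58%.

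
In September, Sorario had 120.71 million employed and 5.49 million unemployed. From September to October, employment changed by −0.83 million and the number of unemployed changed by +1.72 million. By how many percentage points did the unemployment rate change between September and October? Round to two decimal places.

September: labor force = 120.71 + 5.49 = 126.20; u = 5.49/126.20 = 4.35%.
October: labor force = 119.88 + 7.21 = 127.09; u = 7.21/127.09 = 5.67%.
Change = 5.67% − 4.35% = +1.32 pp.

The unemployment rate changed by +1.32 percentage points.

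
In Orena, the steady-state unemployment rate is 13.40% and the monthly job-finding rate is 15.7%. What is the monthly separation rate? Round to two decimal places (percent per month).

Separation rate ≈ 2.43% per month.

From u* = s/(s+f): s = u·f/(1−u).
s = 0.1340 × 15.7 / (1 − 0.1340) = 2.1038 / 0.8660 ≈ 2.43% per month.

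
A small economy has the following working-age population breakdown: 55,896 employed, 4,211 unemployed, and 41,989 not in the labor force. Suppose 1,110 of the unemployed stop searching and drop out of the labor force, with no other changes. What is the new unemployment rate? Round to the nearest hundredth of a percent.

New unemployment rate ≈ 5.26%.

Initially, labor force = 55,896 + 4,211 = 60,107, so u = 4,211/60,107 = 7.01%.
After the change, unemployed and labor force both fall by 1,110 → E = 55,896, U = 3,101, labor force = 58,997.
New unemployment rate = 3,101 / 58,997 = 5.26%.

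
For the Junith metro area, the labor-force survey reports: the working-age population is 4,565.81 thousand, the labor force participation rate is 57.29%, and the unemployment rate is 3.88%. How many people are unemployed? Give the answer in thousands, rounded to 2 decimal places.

Labor force = 0.5729 × 4,565.81 = 2,615.75 thousand.
Unemployed = 0.0388 × 2,615.75 ≈ 101.49 thousand.

About 101.49 thousand are unemployed.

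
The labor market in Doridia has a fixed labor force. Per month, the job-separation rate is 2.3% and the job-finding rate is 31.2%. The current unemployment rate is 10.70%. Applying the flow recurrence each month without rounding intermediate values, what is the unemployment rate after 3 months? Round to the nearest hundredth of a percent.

With a fixed labor force, u_{t+1} = u_t + s·(1−u_t) − f·u_t = u_t·(1−s−f) + s.
Here 1−s−f = 0.665 and s = 0.023.
u_1 = 0.107000 × 0.665 + 0.023 = 0.094155.
u_2 = 0.094155 × 0.665 + 0.023 = 0.085613.
u_3 = 0.085613 × 0.665 + 0.023 = 0.079933.

Unemployment rate after three months ≈ 7.99%.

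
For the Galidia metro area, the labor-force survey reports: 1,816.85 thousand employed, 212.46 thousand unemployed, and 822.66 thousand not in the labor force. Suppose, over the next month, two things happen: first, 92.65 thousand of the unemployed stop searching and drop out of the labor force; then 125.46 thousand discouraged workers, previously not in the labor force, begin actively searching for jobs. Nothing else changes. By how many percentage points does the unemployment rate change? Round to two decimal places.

Initially, labor force = 1,816.85 + 212.46 = 2,029.31 thousand, so u = 212.46/2,029.31 = 10.47%.
After the first change, unemployed and labor force both fall by 92.65 → E = 1,816.85, U = 119.81, labor force = 1,936.66 thousand.
After the second change, unemployed and labor force both rise by 125.46 → E = 1,816.85, U = 245.27, labor force = 2,062.12 thousand.
New unemployment rate = 245.27 / 2,062.12 = 11.89%.
Change = 11.89% − 10.47% = +1.42 percentage points.

The unemployment rate changes by +1.42 percentage points.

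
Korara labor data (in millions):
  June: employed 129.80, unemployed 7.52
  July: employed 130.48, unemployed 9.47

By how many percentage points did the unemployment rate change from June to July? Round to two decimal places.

The unemployment rate changed by +1.29 percentage points.

June: labor force = 129.80 + 7.52 = 137.32; u = 7.52/137.32 = 5.48%.
July: labor force = 130.48 + 9.47 = 139.95; u = 9.47/139.95 = 6.77%.
Change = 6.77% − 5.48% = +1.29 pp.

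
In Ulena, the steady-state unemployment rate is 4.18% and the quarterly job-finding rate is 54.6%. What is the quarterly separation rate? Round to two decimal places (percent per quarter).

From u* = s/(s+f): s = u·f/(1−u).
s = 0.0418 × 54.6 / (1 − 0.0418) = 2.2823 / 0.9582 ≈ 2.38% per quarter.

Separation rate ≈ 2.38% per quarter.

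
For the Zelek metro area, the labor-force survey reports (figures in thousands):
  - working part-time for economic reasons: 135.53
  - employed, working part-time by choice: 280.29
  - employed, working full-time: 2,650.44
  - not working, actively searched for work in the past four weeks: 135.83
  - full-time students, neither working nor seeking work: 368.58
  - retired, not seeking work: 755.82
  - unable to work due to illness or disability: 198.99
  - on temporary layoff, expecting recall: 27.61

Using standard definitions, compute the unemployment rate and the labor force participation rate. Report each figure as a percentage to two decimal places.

Employed = 135.53 + 280.29 + 2,650.44 = 3,066.26 thousand (anyone who worked, including part-time for economic reasons, counts as employed).
Unemployed = 135.83 + 27.61 = 163.44 thousand (jobless and actively searching, or on temporary layoff).
Labor force = 3,066.26 + 163.44 = 3,229.70 thousand.
Not in labor force = 368.58 + 755.82 + 198.99 = 1,323.39 thousand (those not working and not actively searching are outside the labor force).
Civilian working-age population = 3,229.70 + 1,323.39 = 4,553.09 thousand.
Unemployment rate = 163.44 / 3,229.70 = 5.06%.
Labor force participation rate = 3,229.70 / 4,553.09 = 70.93%.

Unemployment rate ≈ 5.06%; labor force participation rate ≈ 70.93%.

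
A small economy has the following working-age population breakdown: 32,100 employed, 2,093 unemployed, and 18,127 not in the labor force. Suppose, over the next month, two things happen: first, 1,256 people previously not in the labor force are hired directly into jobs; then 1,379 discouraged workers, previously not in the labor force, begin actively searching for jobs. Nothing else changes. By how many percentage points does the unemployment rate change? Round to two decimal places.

Initially, labor force = 32,100 + 2,093 = 34,193, so u = 2,093/34,193 = 6.12%.
After the first change, employed and labor force both rise by 1,256; unemployed unchanged → E = 33,356, U = 2,093, labor force = 35,449.
After the second change, unemployed and labor force both rise by 1,379 → E = 33,356, U = 3,472, labor force = 36,828.
New unemployment rate = 3,472 / 36,828 = 9.43%.
Change = 9.43% − 6.12% = +3.31 percentage points.

The unemployment rate changes by +3.31 percentage points.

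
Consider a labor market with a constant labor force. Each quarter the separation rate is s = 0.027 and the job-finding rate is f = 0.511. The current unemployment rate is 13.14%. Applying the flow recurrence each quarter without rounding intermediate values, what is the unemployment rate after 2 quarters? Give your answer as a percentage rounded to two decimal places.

Unemployment rate after two quarters ≈ 6.75%.

With a fixed labor force, u_{t+1} = u_t + s·(1−u_t) − f·u_t = u_t·(1−s−f) + s.
Here 1−s−f = 0.462 and s = 0.027.
u_1 = 0.131400 × 0.462 + 0.027 = 0.087707.
u_2 = 0.087707 × 0.462 + 0.027 = 0.067521.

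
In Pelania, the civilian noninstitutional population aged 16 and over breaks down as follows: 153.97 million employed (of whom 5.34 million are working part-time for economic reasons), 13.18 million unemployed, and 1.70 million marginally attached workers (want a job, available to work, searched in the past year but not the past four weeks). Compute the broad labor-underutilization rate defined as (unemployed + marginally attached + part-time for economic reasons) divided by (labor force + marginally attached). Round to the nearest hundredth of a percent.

Broad underutilization rate ≈ 11.98%.

Labor force = 153.97 + 13.18 = 167.15 million.
Numerator = 13.18 + 1.70 + 5.34 = 20.22 million.
Denominator = 167.15 + 1.70 = 168.85 million.
Broad rate = 20.22 / 168.85 = 11.98%.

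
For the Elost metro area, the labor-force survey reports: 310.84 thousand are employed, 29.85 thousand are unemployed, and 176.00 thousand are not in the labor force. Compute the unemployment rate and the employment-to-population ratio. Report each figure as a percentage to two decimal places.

Labor force = employed + unemployed = 310.84 + 29.85 = 340.69 thousand.
Working-age population = 340.69 + 176.00 = 516.69 thousand.
Unemployment rate = 29.85 / 340.69 = 8.76%.
Employment-population ratio = 310.84 / 516.69 = 60.16%.

Unemployment rate ≈ 8.76%; employment-population ratio ≈ 60.16%.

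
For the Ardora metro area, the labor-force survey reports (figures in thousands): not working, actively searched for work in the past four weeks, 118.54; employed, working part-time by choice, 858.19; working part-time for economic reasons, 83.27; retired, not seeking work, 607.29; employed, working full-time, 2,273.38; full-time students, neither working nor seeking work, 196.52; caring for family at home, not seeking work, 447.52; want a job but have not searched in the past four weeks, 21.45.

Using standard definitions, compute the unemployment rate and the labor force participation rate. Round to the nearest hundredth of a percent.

Unemployment rate ≈ 3.56%; labor force participation rate ≈ 72.37%.

Employed = 858.19 + 83.27 + 2,273.38 = 3,214.84 thousand (anyone who worked, including part-time for economic reasons, counts as employed).
Unemployed = 118.54 thousand.
Labor force = 3,214.84 + 118.54 = 3,333.38 thousand.
Not in labor force = 607.29 + 196.52 + 447.52 + 21.45 = 1,272.78 thousand (those not working and not actively searching are outside the labor force — including those who want a job but have given up searching).
Civilian working-age population = 3,333.38 + 1,272.78 = 4,606.16 thousand.
Unemployment rate = 118.54 / 3,333.38 = 3.56%.
Labor force participation rate = 3,333.38 / 4,606.16 = 72.37%.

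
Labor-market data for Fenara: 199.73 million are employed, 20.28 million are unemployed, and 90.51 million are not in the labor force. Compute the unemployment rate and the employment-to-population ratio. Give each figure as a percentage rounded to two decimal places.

Labor force = employed + unemployed = 199.73 + 20.28 = 220.01 million.
Working-age population = 220.01 + 90.51 = 310.52 million.
Unemployment rate = 20.28 / 220.01 = 9.22%.
Employment-population ratio = 199.73 / 310.52 = 64.32%.

Unemployment rate ≈ 9.22%; employment-population ratio ≈ 64.32%.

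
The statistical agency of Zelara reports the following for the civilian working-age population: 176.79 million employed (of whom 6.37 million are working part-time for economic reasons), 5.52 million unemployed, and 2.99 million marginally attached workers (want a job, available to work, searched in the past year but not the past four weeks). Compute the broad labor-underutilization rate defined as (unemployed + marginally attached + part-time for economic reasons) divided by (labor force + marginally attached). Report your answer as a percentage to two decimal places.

Broad underutilization rate ≈ 8.03%.

Labor force = 176.79 + 5.52 = 182.31 million.
Numerator = 5.52 + 2.99 + 6.37 = 14.88 million.
Denominator = 182.31 + 2.99 = 185.30 million.
Broad rate = 14.88 / 185.30 = 8.03%.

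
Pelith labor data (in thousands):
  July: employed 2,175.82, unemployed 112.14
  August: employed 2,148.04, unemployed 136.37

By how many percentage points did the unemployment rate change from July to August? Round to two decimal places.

July: labor force = 2,175.82 + 112.14 = 2,287.96; u = 112.14/2,287.96 = 4.90%.
August: labor force = 2,148.04 + 136.37 = 2,284.41; u = 136.37/2,284.41 = 5.97%.
Change = 5.97% − 4.90% = +1.07 pp.

The unemployment rate changed by +1.07 percentage points.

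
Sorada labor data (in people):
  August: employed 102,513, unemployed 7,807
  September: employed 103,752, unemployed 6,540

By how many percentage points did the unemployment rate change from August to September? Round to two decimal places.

The unemployment rate changed by −1.15 percentage points.

August: labor force = 102,513 + 7,807 = 110,320; u = 7,807/110,320 = 7.08%.
September: labor force = 103,752 + 6,540 = 110,292; u = 6,540/110,292 = 5.93%.
Change = 5.93% − 7.08% = −1.15 pp.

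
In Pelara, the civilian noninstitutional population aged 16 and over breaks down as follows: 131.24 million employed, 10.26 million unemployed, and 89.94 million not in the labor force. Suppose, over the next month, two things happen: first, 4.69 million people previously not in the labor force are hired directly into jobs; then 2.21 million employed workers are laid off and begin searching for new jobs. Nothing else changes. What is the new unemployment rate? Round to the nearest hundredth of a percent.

Initially, labor force = 131.24 + 10.26 = 141.50 million, so u = 10.26/141.50 = 7.25%.
After the first change, employed and labor force both rise by 4.69; unemployed unchanged → E = 135.93, U = 10.26, labor force = 146.19 million.
After the second change, employed falls and unemployed rises by 2.21; labor force unchanged → E = 133.72, U = 12.47, labor force = 146.19 million.
New unemployment rate = 12.47 / 146.19 = 8.53%.

New unemployment rate ≈ 8.53%.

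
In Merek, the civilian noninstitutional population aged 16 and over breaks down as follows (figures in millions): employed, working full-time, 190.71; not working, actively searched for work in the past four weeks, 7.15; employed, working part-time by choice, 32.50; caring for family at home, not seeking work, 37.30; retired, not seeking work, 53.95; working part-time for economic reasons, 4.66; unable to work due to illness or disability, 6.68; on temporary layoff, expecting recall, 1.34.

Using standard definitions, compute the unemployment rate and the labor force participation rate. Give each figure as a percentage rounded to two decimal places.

Unemployment rate ≈ 3.59%; labor force participation rate ≈ 70.71%.

Employed = 190.71 + 32.50 + 4.66 = 227.87 million (anyone who worked, including part-time for economic reasons, counts as employed).
Unemployed = 7.15 + 1.34 = 8.49 million (jobless and actively searching, or on temporary layoff).
Labor force = 227.87 + 8.49 = 236.36 million.
Not in labor force = 37.30 + 53.95 + 6.68 = 97.93 million (those not working and not actively searching are outside the labor force).
Civilian working-age population = 236.36 + 97.93 = 334.29 million.
Unemployment rate = 8.49 / 236.36 = 3.59%.
Labor force participation rate = 236.36 / 334.29 = 70.71%.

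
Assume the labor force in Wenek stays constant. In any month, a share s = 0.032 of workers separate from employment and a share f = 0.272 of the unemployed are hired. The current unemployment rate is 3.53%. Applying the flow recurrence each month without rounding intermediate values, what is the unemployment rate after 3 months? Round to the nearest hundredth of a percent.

With a fixed labor force, u_{t+1} = u_t + s·(1−u_t) − f·u_t = u_t·(1−s−f) + s.
Here 1−s−f = 0.696 and s = 0.032.
u_1 = 0.035300 × 0.696 + 0.032 = 0.056569.
u_2 = 0.056569 × 0.696 + 0.032 = 0.071372.
u_3 = 0.071372 × 0.696 + 0.032 = 0.081675.

Unemployment rate after three months ≈ 8.17%.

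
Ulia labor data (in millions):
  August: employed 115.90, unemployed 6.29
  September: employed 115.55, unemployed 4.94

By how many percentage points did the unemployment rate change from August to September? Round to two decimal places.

August: labor force = 115.90 + 6.29 = 122.19; u = 6.29/122.19 = 5.15%.
September: labor force = 115.55 + 4.94 = 120.49; u = 4.94/120.49 = 4.10%.
Change = 4.10% − 5.15% = −1.05 pp.

The unemployment rate changed by −1.05 percentage points.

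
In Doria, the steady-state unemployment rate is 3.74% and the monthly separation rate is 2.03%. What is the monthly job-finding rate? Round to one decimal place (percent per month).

From u* = s/(s+f): f = s·(1−u)/u.
f = 2.03 × (1 − 0.0374) / 0.0374 = 1.9541 / 0.0374 ≈ 52.2% per month.

Job-finding rate ≈ 52.2% per month.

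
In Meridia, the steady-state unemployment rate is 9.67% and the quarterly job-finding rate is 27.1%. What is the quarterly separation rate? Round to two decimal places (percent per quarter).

Separation rate ≈ 2.90% per quarter.

From u* = s/(s+f): s = u·f/(1−u).
s = 0.0967 × 27.1 / (1 − 0.0967) = 2.6206 / 0.9033 ≈ 2.90% per quarter.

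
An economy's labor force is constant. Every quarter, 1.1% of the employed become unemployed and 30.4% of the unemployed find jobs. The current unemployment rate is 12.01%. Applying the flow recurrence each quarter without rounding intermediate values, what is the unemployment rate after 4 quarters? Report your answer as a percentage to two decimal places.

Unemployment rate after four quarters ≈ 5.37%.

With a fixed labor force, u_{t+1} = u_t + s·(1−u_t) − f·u_t = u_t·(1−s−f) + s.
Here 1−s−f = 0.685 and s = 0.011.
u_1 = 0.120100 × 0.685 + 0.011 = 0.093269.
u_2 = 0.093269 × 0.685 + 0.011 = 0.074889.
u_3 = 0.074889 × 0.685 + 0.011 = 0.062299.
u_4 = 0.062299 × 0.685 + 0.011 = 0.053675.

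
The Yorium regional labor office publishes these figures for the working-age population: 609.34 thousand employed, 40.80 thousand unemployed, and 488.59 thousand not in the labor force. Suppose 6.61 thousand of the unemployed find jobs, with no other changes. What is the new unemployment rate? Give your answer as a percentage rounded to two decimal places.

Initially, labor force = 609.34 + 40.80 = 650.14 thousand, so u = 40.80/650.14 = 6.28%.
After the change, unemployed falls and employed rises by 6.61; labor force unchanged → E = 615.95, U = 34.19, labor force = 650.14 thousand.
New unemployment rate = 34.19 / 650.14 = 5.26%.

New unemployment rate ≈ 5.26%.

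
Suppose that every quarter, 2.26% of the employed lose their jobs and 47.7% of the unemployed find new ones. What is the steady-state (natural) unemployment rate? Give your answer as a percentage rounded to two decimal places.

At steady state the flows balance: s·E = f·U, so U/(E+U) = s/(s+f).
u* = 2.26 / (2.26 + 47.7) = 2.26 / 49.96 = 4.52%.

Steady-state unemployment rate ≈ 4.52%.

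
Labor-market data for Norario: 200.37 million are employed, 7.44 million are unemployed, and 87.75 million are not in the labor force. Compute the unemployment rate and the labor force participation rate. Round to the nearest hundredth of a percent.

Labor force = employed + unemployed = 200.37 + 7.44 = 207.81 million.
Working-age population = 207.81 + 87.75 = 295.56 million.
Unemployment rate = 7.44 / 207.81 = 3.58%.
Labor force participation rate = 207.81 / 295.56 = 70.31%.

Unemployment rate ≈ 3.58%; labor force participation rate ≈ 70.31%.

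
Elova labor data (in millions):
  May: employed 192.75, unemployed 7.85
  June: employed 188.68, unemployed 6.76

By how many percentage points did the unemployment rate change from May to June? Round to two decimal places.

The unemployment rate changed by −0.45 percentage points.

May: labor force = 192.75 + 7.85 = 200.60; u = 7.85/200.60 = 3.91%.
June: labor force = 188.68 + 6.76 = 195.44; u = 6.76/195.44 = 3.46%.
Change = 3.46% − 3.91% = −0.45 pp.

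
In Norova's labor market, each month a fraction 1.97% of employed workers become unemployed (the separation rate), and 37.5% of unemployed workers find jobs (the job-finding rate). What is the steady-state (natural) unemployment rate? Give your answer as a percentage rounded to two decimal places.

At steady state the flows balance: s·E = f·U, so U/(E+U) = s/(s+f).
u* = 1.97 / (1.97 + 37.5) = 1.97 / 39.47 = 4.99%.

Steady-state unemployment rate ≈ 4.99%.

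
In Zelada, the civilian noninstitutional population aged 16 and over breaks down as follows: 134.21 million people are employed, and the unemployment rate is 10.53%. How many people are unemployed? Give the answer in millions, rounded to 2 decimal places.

Let U be the number unemployed. The labor force is E + U, and U/(E+U) = 0.1053.
So U = 0.1053 × 134.21 / (1 − 0.1053) = 14.1323 / 0.8947 ≈ 15.80 million.

About 15.80 million are unemployed.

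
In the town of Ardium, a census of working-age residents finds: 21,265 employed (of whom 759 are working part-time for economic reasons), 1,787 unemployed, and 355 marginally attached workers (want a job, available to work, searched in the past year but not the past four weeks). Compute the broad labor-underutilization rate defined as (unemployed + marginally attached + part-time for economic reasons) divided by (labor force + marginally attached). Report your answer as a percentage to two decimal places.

Labor force = 21,265 + 1,787 = 23,052.
Numerator = 1,787 + 355 + 759 = 2,901.
Denominator = 23,052 + 355 = 23,407.
Broad rate = 2,901 / 23,407 = 12.39%.

Broad underutilization rate ≈ 12.39%.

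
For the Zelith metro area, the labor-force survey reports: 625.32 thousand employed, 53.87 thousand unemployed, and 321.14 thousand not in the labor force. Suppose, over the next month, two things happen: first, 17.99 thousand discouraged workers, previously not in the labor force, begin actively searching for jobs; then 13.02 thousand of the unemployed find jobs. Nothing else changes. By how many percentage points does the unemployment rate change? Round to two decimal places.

Initially, labor force = 625.32 + 53.87 = 679.19 thousand, so u = 53.87/679.19 = 7.93%.
After the first change, unemployed and labor force both rise by 17.99 → E = 625.32, U = 71.86, labor force = 697.18 thousand.
After the second change, unemployed falls and employed rises by 13.02; labor force unchanged → E = 638.34, U = 58.84, labor force = 697.18 thousand.
New unemployment rate = 58.84 / 697.18 = 8.44%.
Change = 8.44% − 7.93% = +0.51 percentage points.

The unemployment rate changes by +0.51 percentage points.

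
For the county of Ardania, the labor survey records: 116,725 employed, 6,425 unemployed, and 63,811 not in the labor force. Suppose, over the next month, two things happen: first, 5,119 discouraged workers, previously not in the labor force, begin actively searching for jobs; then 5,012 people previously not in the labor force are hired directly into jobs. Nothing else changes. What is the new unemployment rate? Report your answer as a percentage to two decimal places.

Initially, labor force = 116,725 + 6,425 = 123,150, so u = 6,425/123,150 = 5.22%.
After the first change, unemployed and labor force both rise by 5,119 → E = 116,725, U = 11,544, labor force = 128,269.
After the second change, employed and labor force both rise by 5,012; unemployed unchanged → E = 121,737, U = 11,544, labor force = 133,281.
New unemployment rate = 11,544 / 133,281 = 8.66%.

New unemployment rate ≈ 8.66%.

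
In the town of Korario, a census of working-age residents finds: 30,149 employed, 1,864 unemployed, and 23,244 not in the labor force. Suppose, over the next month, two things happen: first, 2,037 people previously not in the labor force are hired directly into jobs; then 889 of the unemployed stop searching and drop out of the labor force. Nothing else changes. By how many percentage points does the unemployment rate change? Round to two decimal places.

Initially, labor force = 30,149 + 1,864 = 32,013, so u = 1,864/32,013 = 5.82%.
After the first change, employed and labor force both rise by 2,037; unemployed unchanged → E = 32,186, U = 1,864, labor force = 34,050.
After the second change, unemployed and labor force both fall by 889 → E = 32,186, U = 975, labor force = 33,161.
New unemployment rate = 975 / 33,161 = 2.94%.
Change = 2.94% − 5.82% = −2.88 percentage points.

The unemployment rate changes by −2.88 percentage points.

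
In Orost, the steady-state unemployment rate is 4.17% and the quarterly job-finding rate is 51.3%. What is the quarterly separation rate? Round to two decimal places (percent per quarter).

Separation rate ≈ 2.23% per quarter.

From u* = s/(s+f): s = u·f/(1−u).
s = 0.0417 × 51.3 / (1 − 0.0417) = 2.1392 / 0.9583 ≈ 2.23% per quarter.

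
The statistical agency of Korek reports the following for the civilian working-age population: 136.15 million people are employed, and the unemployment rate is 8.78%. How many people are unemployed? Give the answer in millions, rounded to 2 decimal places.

Let U be the number unemployed. The labor force is E + U, and U/(E+U) = 0.0878.
So U = 0.0878 × 136.15 / (1 − 0.0878) = 11.9540 / 0.9122 ≈ 13.10 million.

About 13.10 million are unemployed.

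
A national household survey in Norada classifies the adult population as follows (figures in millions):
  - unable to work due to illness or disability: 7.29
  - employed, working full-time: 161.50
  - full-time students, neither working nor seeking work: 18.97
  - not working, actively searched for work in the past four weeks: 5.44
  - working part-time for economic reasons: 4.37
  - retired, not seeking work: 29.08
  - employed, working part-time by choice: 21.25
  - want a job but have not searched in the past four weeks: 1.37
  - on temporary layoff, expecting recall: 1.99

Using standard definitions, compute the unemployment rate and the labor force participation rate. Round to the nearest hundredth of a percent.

Unemployment rate ≈ 3.82%; labor force participation rate ≈ 77.43%.

Employed = 161.50 + 4.37 + 21.25 = 187.12 million (anyone who worked, including part-time for economic reasons, counts as employed).
Unemployed = 5.44 + 1.99 = 7.43 million (jobless and actively searching, or on temporary layoff).
Labor force = 187.12 + 7.43 = 194.55 million.
Not in labor force = 7.29 + 18.97 + 29.08 + 1.37 = 56.71 million (those not working and not actively searching are outside the labor force — including those who want a job but have given up searching).
Civilian working-age population = 194.55 + 56.71 = 251.26 million.
Unemployment rate = 7.43 / 194.55 = 3.82%.
Labor force participation rate = 194.55 / 251.26 = 77.43%.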